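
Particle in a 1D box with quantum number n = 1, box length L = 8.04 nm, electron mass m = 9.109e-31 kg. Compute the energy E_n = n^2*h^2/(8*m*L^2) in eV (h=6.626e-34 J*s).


E = n^2 * h^2 / (8 * m * L^2)
= 1^2 * (6.626e-34)^2 / (8 * 9.109e-31 * (8.04e-9)^2)
= 1 * 4.3904e-67 / (8 * 9.109e-31 * 6.4642e-17)
= 9.3203e-22 J
= 0.0058 eV

0.0058


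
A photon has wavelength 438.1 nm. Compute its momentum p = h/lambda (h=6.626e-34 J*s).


p = h / lambda
= 6.626e-34 / (438.1e-9)
= 6.626e-34 / 4.3810e-07
= 1.5124e-27 kg*m/s

1.5124e-27


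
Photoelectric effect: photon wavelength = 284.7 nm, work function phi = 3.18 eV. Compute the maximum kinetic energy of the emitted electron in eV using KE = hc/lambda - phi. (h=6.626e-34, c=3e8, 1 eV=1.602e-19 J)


E_photon = hc / lambda
= (6.626e-34)(3e8) / (284.7e-9)
= 6.9821e-19 J
= 4.3584 eV
KE = E_photon - phi
= 4.3584 - 3.18
= 1.1784 eV

1.1784


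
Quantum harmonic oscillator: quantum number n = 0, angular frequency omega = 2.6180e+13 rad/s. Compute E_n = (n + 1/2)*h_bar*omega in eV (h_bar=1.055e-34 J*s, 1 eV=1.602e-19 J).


E = (n + 1/2) * h_bar * omega
= (0 + 0.5) * 1.055e-34 * 2.6180e+13
= 0.5 * 2.7620e-21
= 1.3810e-21 J
= 0.0086 eV

0.0086


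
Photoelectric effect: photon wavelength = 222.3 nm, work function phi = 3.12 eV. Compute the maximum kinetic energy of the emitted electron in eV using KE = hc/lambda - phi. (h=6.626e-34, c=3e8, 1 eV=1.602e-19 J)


E_photon = hc / lambda
= (6.626e-34)(3e8) / (222.3e-9)
= 8.9420e-19 J
= 5.5818 eV
KE = E_photon - phi
= 5.5818 - 3.12
= 2.4618 eV

2.4618


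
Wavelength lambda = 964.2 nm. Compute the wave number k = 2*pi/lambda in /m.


k = 2 * pi / lambda
= 6.2832 / (964.2e-9)
= 6.2832 / 9.6420e-07
= 6.5165e+06 /m

6.5165e+06


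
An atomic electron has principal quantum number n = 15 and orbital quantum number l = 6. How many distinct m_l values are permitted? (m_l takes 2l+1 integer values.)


m_l ranges from -l to +l in integer steps
So m_l goes from -6 to +6
Count = 2l + 1 = 2*6 + 1
= 13

13


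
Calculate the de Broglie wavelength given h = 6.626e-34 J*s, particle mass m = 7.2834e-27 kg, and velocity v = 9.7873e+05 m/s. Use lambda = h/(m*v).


lambda = h / (m * v)
= 6.626e-34 / (7.2834e-27 * 9.7873e+05)
= 6.626e-34 / 7.1285e-21
= 9.2951e-14 m

9.2951e-14


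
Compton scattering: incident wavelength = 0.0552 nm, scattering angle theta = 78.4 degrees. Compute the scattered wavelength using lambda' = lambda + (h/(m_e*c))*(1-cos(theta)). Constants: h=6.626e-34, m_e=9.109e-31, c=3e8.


Compton wavelength: h/(m_e*c) = 2.4247e-12 m
d_lambda = 2.4247e-12 * (1 - cos(78.4 deg))
= 2.4247e-12 * 0.798922
= 1.9372e-12 m = 0.001937 nm
lambda' = 0.0552 + 0.001937
= 0.057137 nm

0.057137


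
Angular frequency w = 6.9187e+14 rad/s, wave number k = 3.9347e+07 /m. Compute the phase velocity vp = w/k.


vp = w / k
= 6.9187e+14 / 3.9347e+07
= 1.7584e+07 m/s

1.7584e+07


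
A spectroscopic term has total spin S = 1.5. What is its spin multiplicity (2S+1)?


Spin multiplicity = 2S + 1
= 2 * 1.5 + 1
= 3.0 + 1
= 4

4


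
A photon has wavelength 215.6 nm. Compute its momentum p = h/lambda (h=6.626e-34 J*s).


p = h / lambda
= 6.626e-34 / (215.6e-9)
= 6.626e-34 / 2.1560e-07
= 3.0733e-27 kg*m/s

3.0733e-27


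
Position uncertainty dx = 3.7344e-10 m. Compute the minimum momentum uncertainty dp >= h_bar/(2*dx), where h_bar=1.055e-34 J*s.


dp = h_bar / (2 * dx)
= 1.055e-34 / (2 * 3.7344e-10)
= 1.055e-34 / 7.4688e-10
= 1.4125e-25 kg*m/s

1.4125e-25


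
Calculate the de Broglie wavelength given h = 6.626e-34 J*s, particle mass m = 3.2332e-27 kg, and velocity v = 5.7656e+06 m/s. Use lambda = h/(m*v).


lambda = h / (m * v)
= 6.626e-34 / (3.2332e-27 * 5.7656e+06)
= 6.626e-34 / 1.8641e-20
= 3.5545e-14 m

3.5545e-14


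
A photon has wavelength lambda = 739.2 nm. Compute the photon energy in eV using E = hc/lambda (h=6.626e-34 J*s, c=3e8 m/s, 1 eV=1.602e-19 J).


E = hc / lambda
= (6.626e-34)(3e8) / (739.2e-9)
= 1.9878e-25 / 7.3920e-07
= 2.6891e-19 J
Converting to eV: 2.6891e-19 / 1.602e-19
= 1.6786 eV

1.6786


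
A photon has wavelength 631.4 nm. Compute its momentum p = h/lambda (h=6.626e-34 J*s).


p = h / lambda
= 6.626e-34 / (631.4e-9)
= 6.626e-34 / 6.3140e-07
= 1.0494e-27 kg*m/s

1.0494e-27


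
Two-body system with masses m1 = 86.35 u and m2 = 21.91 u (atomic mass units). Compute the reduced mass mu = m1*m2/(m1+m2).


mu = m1 * m2 / (m1 + m2)
= 86.35 * 21.91 / (86.35 + 21.91)
= 1891.9285 / 108.26
= 17.4758 u

17.4758


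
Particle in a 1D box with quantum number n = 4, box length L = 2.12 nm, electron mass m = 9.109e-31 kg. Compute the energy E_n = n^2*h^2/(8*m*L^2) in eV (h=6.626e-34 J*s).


E = n^2 * h^2 / (8 * m * L^2)
= 4^2 * (6.626e-34)^2 / (8 * 9.109e-31 * (2.12e-9)^2)
= 16 * 4.3904e-67 / (8 * 9.109e-31 * 4.4944e-18)
= 2.1448e-19 J
= 1.3388 eV

1.3388


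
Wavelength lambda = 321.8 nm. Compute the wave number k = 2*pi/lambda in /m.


k = 2 * pi / lambda
= 6.2832 / (321.8e-9)
= 6.2832 / 3.2180e-07
= 1.9525e+07 /m

1.9525e+07


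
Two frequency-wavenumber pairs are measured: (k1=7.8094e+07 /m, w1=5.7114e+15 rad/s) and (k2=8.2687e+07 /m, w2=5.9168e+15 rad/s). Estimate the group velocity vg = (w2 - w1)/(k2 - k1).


vg = (w2 - w1) / (k2 - k1)
= (5.9168e+15 - 5.7114e+15) / (8.2687e+07 - 7.8094e+07)
= 2.0540e+14 / 4.5930e+06
= 4.4720e+07 m/s

4.4720e+07


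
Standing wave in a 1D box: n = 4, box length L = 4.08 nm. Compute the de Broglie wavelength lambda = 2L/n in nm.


lambda = 2L / n
= 2 * 4.08 / 4
= 8.16 / 4
= 2.04 nm

2.04


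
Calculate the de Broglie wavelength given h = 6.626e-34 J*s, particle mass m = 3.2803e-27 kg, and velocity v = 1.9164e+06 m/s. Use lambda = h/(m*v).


lambda = h / (m * v)
= 6.626e-34 / (3.2803e-27 * 1.9164e+06)
= 6.626e-34 / 6.2864e-21
= 1.0540e-13 m

1.0540e-13


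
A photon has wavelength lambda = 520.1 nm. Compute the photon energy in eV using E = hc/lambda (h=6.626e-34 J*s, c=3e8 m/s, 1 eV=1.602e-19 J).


E = hc / lambda
= (6.626e-34)(3e8) / (520.1e-9)
= 1.9878e-25 / 5.2010e-07
= 3.8220e-19 J
Converting to eV: 3.8220e-19 / 1.602e-19
= 2.3857 eV

2.3857


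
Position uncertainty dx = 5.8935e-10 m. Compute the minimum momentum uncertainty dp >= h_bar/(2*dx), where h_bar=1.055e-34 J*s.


dp = h_bar / (2 * dx)
= 1.055e-34 / (2 * 5.8935e-10)
= 1.055e-34 / 1.1787e-09
= 8.9505e-26 kg*m/s

8.9505e-26


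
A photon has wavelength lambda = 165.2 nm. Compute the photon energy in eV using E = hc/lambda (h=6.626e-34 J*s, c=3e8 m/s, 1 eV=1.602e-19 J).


E = hc / lambda
= (6.626e-34)(3e8) / (165.2e-9)
= 1.9878e-25 / 1.6520e-07
= 1.2033e-18 J
Converting to eV: 1.2033e-18 / 1.602e-19
= 7.511 eV

7.511


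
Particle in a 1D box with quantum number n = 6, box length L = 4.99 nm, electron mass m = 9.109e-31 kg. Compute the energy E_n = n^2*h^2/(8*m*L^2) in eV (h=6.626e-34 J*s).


E = n^2 * h^2 / (8 * m * L^2)
= 6^2 * (6.626e-34)^2 / (8 * 9.109e-31 * (4.99e-9)^2)
= 36 * 4.3904e-67 / (8 * 9.109e-31 * 2.4900e-17)
= 8.7105e-20 J
= 0.5437 eV

0.5437


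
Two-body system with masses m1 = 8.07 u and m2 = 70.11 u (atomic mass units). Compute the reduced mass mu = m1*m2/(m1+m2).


mu = m1 * m2 / (m1 + m2)
= 8.07 * 70.11 / (8.07 + 70.11)
= 565.7877 / 78.18
= 7.237 u

7.237


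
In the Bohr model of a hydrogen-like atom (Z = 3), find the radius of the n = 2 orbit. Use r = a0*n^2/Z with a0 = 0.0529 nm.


r = a0 * n^2 / Z
= 0.0529 * 2^2 / 3
= 0.0529 * 4 / 3
= 0.0705 nm

0.0705


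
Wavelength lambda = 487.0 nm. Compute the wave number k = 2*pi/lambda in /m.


k = 2 * pi / lambda
= 6.2832 / (487.0e-9)
= 6.2832 / 4.8700e-07
= 1.2902e+07 /m

1.2902e+07


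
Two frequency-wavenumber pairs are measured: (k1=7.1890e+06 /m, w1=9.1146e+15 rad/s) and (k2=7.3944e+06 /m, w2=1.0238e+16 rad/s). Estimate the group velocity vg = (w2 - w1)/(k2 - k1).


vg = (w2 - w1) / (k2 - k1)
= (1.0238e+16 - 9.1146e+15) / (7.3944e+06 - 7.1890e+06)
= 1.1234e+15 / 2.0540e+05
= 5.4693e+09 m/s

5.4693e+09


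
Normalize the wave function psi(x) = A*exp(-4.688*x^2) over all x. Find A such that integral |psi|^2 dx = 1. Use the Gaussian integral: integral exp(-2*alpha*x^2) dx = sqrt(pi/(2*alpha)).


integral |psi|^2 dx = A^2 * sqrt(pi/(2*alpha)) = 1
A^2 = sqrt(2*alpha/pi)
= sqrt(2 * 4.688 / pi)
= 1.727563
A = sqrt(1.727563)
= 1.3144

1.3144


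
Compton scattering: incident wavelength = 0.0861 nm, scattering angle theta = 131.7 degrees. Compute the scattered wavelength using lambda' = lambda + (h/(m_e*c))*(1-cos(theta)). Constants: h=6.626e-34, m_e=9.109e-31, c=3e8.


Compton wavelength: h/(m_e*c) = 2.4247e-12 m
d_lambda = 2.4247e-12 * (1 - cos(131.7 deg))
= 2.4247e-12 * 1.66523
= 4.0377e-12 m = 0.004038 nm
lambda' = 0.0861 + 0.004038
= 0.090138 nm

0.090138


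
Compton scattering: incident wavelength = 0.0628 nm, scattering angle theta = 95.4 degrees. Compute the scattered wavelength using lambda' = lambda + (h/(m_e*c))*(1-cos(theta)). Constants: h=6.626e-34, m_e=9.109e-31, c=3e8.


Compton wavelength: h/(m_e*c) = 2.4247e-12 m
d_lambda = 2.4247e-12 * (1 - cos(95.4 deg))
= 2.4247e-12 * 1.094108
= 2.6529e-12 m = 0.002653 nm
lambda' = 0.0628 + 0.002653
= 0.065453 nm

0.065453


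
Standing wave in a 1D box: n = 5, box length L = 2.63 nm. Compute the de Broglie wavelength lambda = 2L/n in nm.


lambda = 2L / n
= 2 * 2.63 / 5
= 5.26 / 5
= 1.052 nm

1.052


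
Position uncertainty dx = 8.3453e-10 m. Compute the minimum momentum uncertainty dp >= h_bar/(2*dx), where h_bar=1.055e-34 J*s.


dp = h_bar / (2 * dx)
= 1.055e-34 / (2 * 8.3453e-10)
= 1.055e-34 / 1.6691e-09
= 6.3209e-26 kg*m/s

6.3209e-26


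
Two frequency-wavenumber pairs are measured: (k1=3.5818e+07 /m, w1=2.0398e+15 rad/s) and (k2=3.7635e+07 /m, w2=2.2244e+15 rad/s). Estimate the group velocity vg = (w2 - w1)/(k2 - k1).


vg = (w2 - w1) / (k2 - k1)
= (2.2244e+15 - 2.0398e+15) / (3.7635e+07 - 3.5818e+07)
= 1.8460e+14 / 1.8170e+06
= 1.0160e+08 m/s

1.0160e+08


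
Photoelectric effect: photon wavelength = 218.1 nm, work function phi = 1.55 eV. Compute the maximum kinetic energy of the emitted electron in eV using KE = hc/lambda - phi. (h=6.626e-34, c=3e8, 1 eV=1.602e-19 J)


E_photon = hc / lambda
= (6.626e-34)(3e8) / (218.1e-9)
= 9.1142e-19 J
= 5.6892 eV
KE = E_photon - phi
= 5.6892 - 1.55
= 4.1392 eV

4.1392


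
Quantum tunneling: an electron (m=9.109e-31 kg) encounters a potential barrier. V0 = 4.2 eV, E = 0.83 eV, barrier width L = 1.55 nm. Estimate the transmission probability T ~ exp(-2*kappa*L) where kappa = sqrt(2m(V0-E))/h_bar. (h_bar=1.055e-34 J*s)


V0 - E = 3.37 eV = 5.3987e-19 J
kappa = sqrt(2 * m * (V0-E)) / h_bar
= sqrt(2 * 9.109e-31 * 5.3987e-19) / 1.055e-34
= 9.4004e+09 /m
2*kappa*L = 2 * 9.4004e+09 * 1.55e-9
= 29.1411
T = exp(-29.1411) = 2.208948e-13

2.208948e-13


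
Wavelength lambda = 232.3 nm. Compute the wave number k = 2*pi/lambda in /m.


k = 2 * pi / lambda
= 6.2832 / (232.3e-9)
= 6.2832 / 2.3230e-07
= 2.7048e+07 /m

2.7048e+07


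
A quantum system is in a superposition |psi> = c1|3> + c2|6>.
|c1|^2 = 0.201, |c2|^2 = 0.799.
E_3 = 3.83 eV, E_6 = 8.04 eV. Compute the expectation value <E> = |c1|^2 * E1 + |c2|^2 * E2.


<E> = |c1|^2 * E1 + |c2|^2 * E2
= 0.201 * 3.83 + 0.799 * 8.04
= 0.7698 + 6.424
= 7.1938 eV

7.1938


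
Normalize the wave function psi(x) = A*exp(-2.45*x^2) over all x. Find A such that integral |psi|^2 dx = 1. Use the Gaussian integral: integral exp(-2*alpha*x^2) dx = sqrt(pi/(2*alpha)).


integral |psi|^2 dx = A^2 * sqrt(pi/(2*alpha)) = 1
A^2 = sqrt(2*alpha/pi)
= sqrt(2 * 2.45 / pi)
= 1.248887
A = sqrt(1.248887)
= 1.1175

1.1175


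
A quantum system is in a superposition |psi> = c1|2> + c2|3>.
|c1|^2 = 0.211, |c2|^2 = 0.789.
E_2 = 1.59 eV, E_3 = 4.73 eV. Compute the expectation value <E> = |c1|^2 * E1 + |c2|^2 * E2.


<E> = |c1|^2 * E1 + |c2|^2 * E2
= 0.211 * 1.59 + 0.789 * 4.73
= 0.3355 + 3.732
= 4.0675 eV

4.0675


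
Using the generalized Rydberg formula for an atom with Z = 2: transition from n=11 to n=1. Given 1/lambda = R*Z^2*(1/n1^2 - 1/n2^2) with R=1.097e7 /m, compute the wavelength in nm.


1/lambda = R * Z^2 * (1/n1^2 - 1/n2^2)
= 1.097e7 * 2^2 * (1/1^2 - 1/11^2)
= 1.097e7 * 4 * (1.0 - 0.008264)
= 4.3517e+07 /m
lambda = 1 / 4.3517e+07
= 22.9793 nm

22.9793


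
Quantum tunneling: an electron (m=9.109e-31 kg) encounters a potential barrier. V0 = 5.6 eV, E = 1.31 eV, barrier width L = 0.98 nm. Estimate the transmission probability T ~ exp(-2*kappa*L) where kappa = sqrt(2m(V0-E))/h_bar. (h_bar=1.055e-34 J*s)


V0 - E = 4.29 eV = 6.8726e-19 J
kappa = sqrt(2 * m * (V0-E)) / h_bar
= sqrt(2 * 9.109e-31 * 6.8726e-19) / 1.055e-34
= 1.0606e+10 /m
2*kappa*L = 2 * 1.0606e+10 * 0.98e-9
= 20.7881
T = exp(-20.7881) = 9.372648e-10

9.372648e-10


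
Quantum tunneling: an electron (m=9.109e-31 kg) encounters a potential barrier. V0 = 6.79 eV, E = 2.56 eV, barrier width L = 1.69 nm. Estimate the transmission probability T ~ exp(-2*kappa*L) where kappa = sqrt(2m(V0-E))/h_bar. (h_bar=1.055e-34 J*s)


V0 - E = 4.23 eV = 6.7765e-19 J
kappa = sqrt(2 * m * (V0-E)) / h_bar
= sqrt(2 * 9.109e-31 * 6.7765e-19) / 1.055e-34
= 1.0532e+10 /m
2*kappa*L = 2 * 1.0532e+10 * 1.69e-9
= 35.5972
T = exp(-35.5972) = 3.469970e-16

3.469970e-16


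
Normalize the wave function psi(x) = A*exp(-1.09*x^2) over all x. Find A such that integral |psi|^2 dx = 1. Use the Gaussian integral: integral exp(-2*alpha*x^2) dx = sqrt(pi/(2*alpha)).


integral |psi|^2 dx = A^2 * sqrt(pi/(2*alpha)) = 1
A^2 = sqrt(2*alpha/pi)
= sqrt(2 * 1.09 / pi)
= 0.833016
A = sqrt(0.833016)
= 0.9127

0.9127


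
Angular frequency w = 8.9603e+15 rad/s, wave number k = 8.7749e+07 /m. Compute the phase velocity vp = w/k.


vp = w / k
= 8.9603e+15 / 8.7749e+07
= 1.0211e+08 m/s

1.0211e+08


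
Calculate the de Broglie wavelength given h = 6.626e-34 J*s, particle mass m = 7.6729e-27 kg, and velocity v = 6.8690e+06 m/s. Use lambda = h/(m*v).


lambda = h / (m * v)
= 6.626e-34 / (7.6729e-27 * 6.8690e+06)
= 6.626e-34 / 5.2705e-20
= 1.2572e-14 m

1.2572e-14


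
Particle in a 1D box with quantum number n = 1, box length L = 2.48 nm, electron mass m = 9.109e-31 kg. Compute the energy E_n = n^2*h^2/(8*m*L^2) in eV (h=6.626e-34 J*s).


E = n^2 * h^2 / (8 * m * L^2)
= 1^2 * (6.626e-34)^2 / (8 * 9.109e-31 * (2.48e-9)^2)
= 1 * 4.3904e-67 / (8 * 9.109e-31 * 6.1504e-18)
= 9.7958e-21 J
= 0.0611 eV

0.0611


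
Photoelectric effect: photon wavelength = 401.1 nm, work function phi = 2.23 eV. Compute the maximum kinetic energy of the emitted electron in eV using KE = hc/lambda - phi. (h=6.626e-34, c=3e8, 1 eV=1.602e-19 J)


E_photon = hc / lambda
= (6.626e-34)(3e8) / (401.1e-9)
= 4.9559e-19 J
= 3.0936 eV
KE = E_photon - phi
= 3.0936 - 2.23
= 0.8636 eV

0.8636


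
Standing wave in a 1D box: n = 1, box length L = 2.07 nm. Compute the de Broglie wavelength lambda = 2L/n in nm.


lambda = 2L / n
= 2 * 2.07 / 1
= 4.14 / 1
= 4.14 nm

4.14


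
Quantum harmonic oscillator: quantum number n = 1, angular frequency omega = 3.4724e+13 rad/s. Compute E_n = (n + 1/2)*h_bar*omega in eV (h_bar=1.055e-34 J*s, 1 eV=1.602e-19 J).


E = (n + 1/2) * h_bar * omega
= (1 + 0.5) * 1.055e-34 * 3.4724e+13
= 1.5 * 3.6634e-21
= 5.4951e-21 J
= 0.0343 eV

0.0343


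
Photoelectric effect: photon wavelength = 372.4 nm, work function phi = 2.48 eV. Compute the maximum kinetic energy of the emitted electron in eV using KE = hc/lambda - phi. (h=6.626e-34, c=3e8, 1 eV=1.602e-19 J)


E_photon = hc / lambda
= (6.626e-34)(3e8) / (372.4e-9)
= 5.3378e-19 J
= 3.332 eV
KE = E_photon - phi
= 3.332 - 2.48
= 0.852 eV

0.852


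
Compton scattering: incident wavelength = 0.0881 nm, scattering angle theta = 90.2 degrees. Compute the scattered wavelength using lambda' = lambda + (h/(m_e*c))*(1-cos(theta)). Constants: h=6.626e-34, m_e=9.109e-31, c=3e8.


Compton wavelength: h/(m_e*c) = 2.4247e-12 m
d_lambda = 2.4247e-12 * (1 - cos(90.2 deg))
= 2.4247e-12 * 1.003491
= 2.4332e-12 m = 0.002433 nm
lambda' = 0.0881 + 0.002433
= 0.090533 nm

0.090533


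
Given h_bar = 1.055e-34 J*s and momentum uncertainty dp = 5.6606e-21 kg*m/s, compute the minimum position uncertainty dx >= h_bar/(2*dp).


dx = h_bar / (2 * dp)
= 1.055e-34 / (2 * 5.6606e-21)
= 1.055e-34 / 1.1321e-20
= 9.3188e-15 m

9.3188e-15


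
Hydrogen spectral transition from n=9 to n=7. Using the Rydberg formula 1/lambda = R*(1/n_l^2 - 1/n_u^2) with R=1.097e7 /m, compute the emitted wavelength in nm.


1/lambda = R * (1/n_l^2 - 1/n_u^2)
= 1.097e7 * (1/7^2 - 1/9^2)
= 1.097e7 * (0.020408 - 0.012346)
= 1.097e7 * 0.008062
= 8.8445e+04 /m
lambda = 1 / 8.8445e+04 = 11306.4038 nm

11306.4038


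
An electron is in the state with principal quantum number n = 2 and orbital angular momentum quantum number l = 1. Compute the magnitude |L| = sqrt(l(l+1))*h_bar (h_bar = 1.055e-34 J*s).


L = sqrt(l*(l+1)) * h_bar
= sqrt(1 * 2) * 1.055e-34
= sqrt(2) * 1.055e-34
= 1.4142 * 1.055e-34
= 1.4920e-34 J*s

1.4920e-34


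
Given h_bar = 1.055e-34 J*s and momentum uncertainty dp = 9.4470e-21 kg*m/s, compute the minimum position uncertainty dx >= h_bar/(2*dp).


dx = h_bar / (2 * dp)
= 1.055e-34 / (2 * 9.4470e-21)
= 1.055e-34 / 1.8894e-20
= 5.5838e-15 m

5.5838e-15


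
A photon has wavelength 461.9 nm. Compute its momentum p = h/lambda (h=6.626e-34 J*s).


p = h / lambda
= 6.626e-34 / (461.9e-9)
= 6.626e-34 / 4.6190e-07
= 1.4345e-27 kg*m/s

1.4345e-27


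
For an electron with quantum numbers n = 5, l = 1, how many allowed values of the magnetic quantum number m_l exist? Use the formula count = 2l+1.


m_l ranges from -l to +l in integer steps
So m_l goes from -1 to +1
Count = 2l + 1 = 2*1 + 1
= 3

3


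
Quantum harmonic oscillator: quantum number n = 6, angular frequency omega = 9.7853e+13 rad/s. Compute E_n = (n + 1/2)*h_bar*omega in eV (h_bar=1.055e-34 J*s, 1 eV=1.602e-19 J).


E = (n + 1/2) * h_bar * omega
= (6 + 0.5) * 1.055e-34 * 9.7853e+13
= 6.5 * 1.0323e-20
= 6.7103e-20 J
= 0.4189 eV

0.4189


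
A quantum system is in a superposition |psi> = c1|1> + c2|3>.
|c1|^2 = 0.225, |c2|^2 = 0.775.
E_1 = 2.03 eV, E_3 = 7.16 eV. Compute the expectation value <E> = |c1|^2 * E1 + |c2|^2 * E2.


<E> = |c1|^2 * E1 + |c2|^2 * E2
= 0.225 * 2.03 + 0.775 * 7.16
= 0.4567 + 5.549
= 6.0058 eV

6.0058


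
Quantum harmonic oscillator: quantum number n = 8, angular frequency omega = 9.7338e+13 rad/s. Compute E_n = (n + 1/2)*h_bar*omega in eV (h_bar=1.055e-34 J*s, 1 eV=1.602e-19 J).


E = (n + 1/2) * h_bar * omega
= (8 + 0.5) * 1.055e-34 * 9.7338e+13
= 8.5 * 1.0269e-20
= 8.7288e-20 J
= 0.5449 eV

0.5449


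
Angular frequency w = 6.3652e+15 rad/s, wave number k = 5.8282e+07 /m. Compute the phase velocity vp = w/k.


vp = w / k
= 6.3652e+15 / 5.8282e+07
= 1.0921e+08 m/s

1.0921e+08


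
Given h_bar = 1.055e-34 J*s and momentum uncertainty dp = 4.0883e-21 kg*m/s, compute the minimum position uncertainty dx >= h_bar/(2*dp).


dx = h_bar / (2 * dp)
= 1.055e-34 / (2 * 4.0883e-21)
= 1.055e-34 / 8.1766e-21
= 1.2903e-14 m

1.2903e-14


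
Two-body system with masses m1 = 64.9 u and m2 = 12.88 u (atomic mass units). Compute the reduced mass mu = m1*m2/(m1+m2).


mu = m1 * m2 / (m1 + m2)
= 64.9 * 12.88 / (64.9 + 12.88)
= 835.912 / 77.78
= 10.7471 u

10.7471


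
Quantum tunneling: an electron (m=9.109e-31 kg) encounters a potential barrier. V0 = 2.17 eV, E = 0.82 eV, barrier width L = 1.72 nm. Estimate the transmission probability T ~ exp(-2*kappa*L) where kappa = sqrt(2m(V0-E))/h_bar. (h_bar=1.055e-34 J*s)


V0 - E = 1.35 eV = 2.1627e-19 J
kappa = sqrt(2 * m * (V0-E)) / h_bar
= sqrt(2 * 9.109e-31 * 2.1627e-19) / 1.055e-34
= 5.9497e+09 /m
2*kappa*L = 2 * 5.9497e+09 * 1.72e-9
= 20.467
T = exp(-20.467) = 1.292079e-09

1.292079e-09


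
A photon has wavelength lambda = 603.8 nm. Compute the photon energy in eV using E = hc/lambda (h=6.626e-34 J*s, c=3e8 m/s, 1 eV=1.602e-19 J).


E = hc / lambda
= (6.626e-34)(3e8) / (603.8e-9)
= 1.9878e-25 / 6.0380e-07
= 3.2921e-19 J
Converting to eV: 3.2921e-19 / 1.602e-19
= 2.055 eV

2.055


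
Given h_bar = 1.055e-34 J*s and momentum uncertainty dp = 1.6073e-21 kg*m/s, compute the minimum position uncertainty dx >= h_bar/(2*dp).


dx = h_bar / (2 * dp)
= 1.055e-34 / (2 * 1.6073e-21)
= 1.055e-34 / 3.2146e-21
= 3.2819e-14 m

3.2819e-14


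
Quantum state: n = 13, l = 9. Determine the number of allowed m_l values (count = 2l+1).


m_l ranges from -l to +l in integer steps
So m_l goes from -9 to +9
Count = 2l + 1 = 2*9 + 1
= 19

19


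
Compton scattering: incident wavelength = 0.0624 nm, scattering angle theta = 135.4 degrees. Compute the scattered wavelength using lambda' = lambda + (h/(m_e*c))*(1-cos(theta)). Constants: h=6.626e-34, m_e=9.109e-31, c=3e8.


Compton wavelength: h/(m_e*c) = 2.4247e-12 m
d_lambda = 2.4247e-12 * (1 - cos(135.4 deg))
= 2.4247e-12 * 1.712026
= 4.1512e-12 m = 0.004151 nm
lambda' = 0.0624 + 0.004151
= 0.066551 nm

0.066551


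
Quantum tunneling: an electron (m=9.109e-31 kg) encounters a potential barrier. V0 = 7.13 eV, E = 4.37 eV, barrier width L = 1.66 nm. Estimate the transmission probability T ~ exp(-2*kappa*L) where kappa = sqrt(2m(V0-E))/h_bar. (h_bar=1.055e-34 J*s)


V0 - E = 2.76 eV = 4.4215e-19 J
kappa = sqrt(2 * m * (V0-E)) / h_bar
= sqrt(2 * 9.109e-31 * 4.4215e-19) / 1.055e-34
= 8.5071e+09 /m
2*kappa*L = 2 * 8.5071e+09 * 1.66e-9
= 28.2437
T = exp(-28.2437) = 5.418909e-13

5.418909e-13


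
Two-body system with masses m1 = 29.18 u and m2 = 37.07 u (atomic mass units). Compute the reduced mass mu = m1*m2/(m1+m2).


mu = m1 * m2 / (m1 + m2)
= 29.18 * 37.07 / (29.18 + 37.07)
= 1081.7026 / 66.25
= 16.3276 u

16.3276


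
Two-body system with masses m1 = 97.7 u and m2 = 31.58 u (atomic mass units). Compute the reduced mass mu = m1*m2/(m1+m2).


mu = m1 * m2 / (m1 + m2)
= 97.7 * 31.58 / (97.7 + 31.58)
= 3085.366 / 129.28
= 23.8658 u

23.8658


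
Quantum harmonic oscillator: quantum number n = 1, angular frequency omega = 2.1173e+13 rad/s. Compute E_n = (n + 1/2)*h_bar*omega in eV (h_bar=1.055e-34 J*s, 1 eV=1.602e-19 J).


E = (n + 1/2) * h_bar * omega
= (1 + 0.5) * 1.055e-34 * 2.1173e+13
= 1.5 * 2.2338e-21
= 3.3506e-21 J
= 0.0209 eV

0.0209


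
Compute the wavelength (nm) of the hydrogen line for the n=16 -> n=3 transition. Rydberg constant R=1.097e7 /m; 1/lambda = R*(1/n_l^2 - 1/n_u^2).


1/lambda = R * (1/n_l^2 - 1/n_u^2)
= 1.097e7 * (1/3^2 - 1/16^2)
= 1.097e7 * (0.111111 - 0.003906)
= 1.097e7 * 0.107205
= 1.1760e+06 /m
lambda = 1 / 1.1760e+06 = 850.3131 nm

850.3131


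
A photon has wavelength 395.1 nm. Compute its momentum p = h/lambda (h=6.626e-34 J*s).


p = h / lambda
= 6.626e-34 / (395.1e-9)
= 6.626e-34 / 3.9510e-07
= 1.6770e-27 kg*m/s

1.6770e-27


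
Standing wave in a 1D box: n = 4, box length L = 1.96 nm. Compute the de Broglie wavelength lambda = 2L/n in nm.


lambda = 2L / n
= 2 * 1.96 / 4
= 3.92 / 4
= 0.98 nm

0.98


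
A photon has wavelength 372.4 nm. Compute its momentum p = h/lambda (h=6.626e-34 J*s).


p = h / lambda
= 6.626e-34 / (372.4e-9)
= 6.626e-34 / 3.7240e-07
= 1.7793e-27 kg*m/s

1.7793e-27


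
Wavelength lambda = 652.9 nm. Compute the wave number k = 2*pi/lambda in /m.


k = 2 * pi / lambda
= 6.2832 / (652.9e-9)
= 6.2832 / 6.5290e-07
= 9.6235e+06 /m

9.6235e+06


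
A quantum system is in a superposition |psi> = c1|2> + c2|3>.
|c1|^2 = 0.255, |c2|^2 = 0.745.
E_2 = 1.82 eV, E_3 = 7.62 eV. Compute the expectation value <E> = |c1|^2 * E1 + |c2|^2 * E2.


<E> = |c1|^2 * E1 + |c2|^2 * E2
= 0.255 * 1.82 + 0.745 * 7.62
= 0.4641 + 5.6769
= 6.141 eV

6.141


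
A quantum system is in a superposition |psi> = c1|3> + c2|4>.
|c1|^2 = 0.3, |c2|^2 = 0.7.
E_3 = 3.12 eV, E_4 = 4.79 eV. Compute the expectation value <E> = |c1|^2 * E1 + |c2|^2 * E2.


<E> = |c1|^2 * E1 + |c2|^2 * E2
= 0.3 * 3.12 + 0.7 * 4.79
= 0.936 + 3.353
= 4.289 eV

4.289


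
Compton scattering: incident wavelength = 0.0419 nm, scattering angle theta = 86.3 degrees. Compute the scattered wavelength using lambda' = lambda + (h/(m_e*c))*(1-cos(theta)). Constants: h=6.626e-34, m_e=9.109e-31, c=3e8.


Compton wavelength: h/(m_e*c) = 2.4247e-12 m
d_lambda = 2.4247e-12 * (1 - cos(86.3 deg))
= 2.4247e-12 * 0.935468
= 2.2682e-12 m = 0.002268 nm
lambda' = 0.0419 + 0.002268
= 0.044168 nm

0.044168


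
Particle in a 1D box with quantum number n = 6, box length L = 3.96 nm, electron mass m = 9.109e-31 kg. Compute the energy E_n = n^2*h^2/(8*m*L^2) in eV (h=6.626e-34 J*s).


E = n^2 * h^2 / (8 * m * L^2)
= 6^2 * (6.626e-34)^2 / (8 * 9.109e-31 * (3.96e-9)^2)
= 36 * 4.3904e-67 / (8 * 9.109e-31 * 1.5682e-17)
= 1.3831e-19 J
= 0.8634 eV

0.8634


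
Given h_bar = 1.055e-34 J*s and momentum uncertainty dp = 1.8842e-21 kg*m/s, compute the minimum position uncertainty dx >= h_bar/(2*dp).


dx = h_bar / (2 * dp)
= 1.055e-34 / (2 * 1.8842e-21)
= 1.055e-34 / 3.7684e-21
= 2.7996e-14 m

2.7996e-14


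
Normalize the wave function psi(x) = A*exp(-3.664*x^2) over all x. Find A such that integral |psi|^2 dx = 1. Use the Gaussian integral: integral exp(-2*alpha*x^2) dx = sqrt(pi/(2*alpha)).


integral |psi|^2 dx = A^2 * sqrt(pi/(2*alpha)) = 1
A^2 = sqrt(2*alpha/pi)
= sqrt(2 * 3.664 / pi)
= 1.527277
A = sqrt(1.527277)
= 1.2358

1.2358


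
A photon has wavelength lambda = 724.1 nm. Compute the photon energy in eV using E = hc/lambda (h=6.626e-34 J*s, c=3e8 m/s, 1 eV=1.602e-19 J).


E = hc / lambda
= (6.626e-34)(3e8) / (724.1e-9)
= 1.9878e-25 / 7.2410e-07
= 2.7452e-19 J
Converting to eV: 2.7452e-19 / 1.602e-19
= 1.7136 eV

1.7136


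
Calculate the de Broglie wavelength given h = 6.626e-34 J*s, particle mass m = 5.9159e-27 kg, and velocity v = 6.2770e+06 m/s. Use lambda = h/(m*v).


lambda = h / (m * v)
= 6.626e-34 / (5.9159e-27 * 6.2770e+06)
= 6.626e-34 / 3.7134e-20
= 1.7843e-14 m

1.7843e-14


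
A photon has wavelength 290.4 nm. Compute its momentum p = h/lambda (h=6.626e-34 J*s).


p = h / lambda
= 6.626e-34 / (290.4e-9)
= 6.626e-34 / 2.9040e-07
= 2.2817e-27 kg*m/s

2.2817e-27


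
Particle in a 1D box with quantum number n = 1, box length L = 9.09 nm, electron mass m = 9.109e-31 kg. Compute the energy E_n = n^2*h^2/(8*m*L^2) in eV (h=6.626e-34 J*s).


E = n^2 * h^2 / (8 * m * L^2)
= 1^2 * (6.626e-34)^2 / (8 * 9.109e-31 * (9.09e-9)^2)
= 1 * 4.3904e-67 / (8 * 9.109e-31 * 8.2628e-17)
= 7.2915e-22 J
= 0.0046 eV

0.0046


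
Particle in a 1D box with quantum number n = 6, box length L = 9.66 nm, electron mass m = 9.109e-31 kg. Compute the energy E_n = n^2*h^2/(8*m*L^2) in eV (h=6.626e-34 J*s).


E = n^2 * h^2 / (8 * m * L^2)
= 6^2 * (6.626e-34)^2 / (8 * 9.109e-31 * (9.66e-9)^2)
= 36 * 4.3904e-67 / (8 * 9.109e-31 * 9.3316e-17)
= 2.3243e-20 J
= 0.1451 eV

0.1451


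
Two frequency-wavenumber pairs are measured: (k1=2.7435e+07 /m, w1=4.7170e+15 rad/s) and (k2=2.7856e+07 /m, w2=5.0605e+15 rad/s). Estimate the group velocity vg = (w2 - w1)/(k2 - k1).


vg = (w2 - w1) / (k2 - k1)
= (5.0605e+15 - 4.7170e+15) / (2.7856e+07 - 2.7435e+07)
= 3.4350e+14 / 4.2100e+05
= 8.1591e+08 m/s

8.1591e+08


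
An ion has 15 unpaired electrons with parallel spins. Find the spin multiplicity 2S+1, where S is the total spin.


Total spin S = N * (1/2) = 15 * 0.5 = 7.5
Spin multiplicity = 2S + 1
= 2 * 7.5 + 1
= 16

16


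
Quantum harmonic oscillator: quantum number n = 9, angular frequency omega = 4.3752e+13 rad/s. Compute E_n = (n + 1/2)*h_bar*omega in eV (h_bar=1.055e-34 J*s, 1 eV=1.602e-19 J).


E = (n + 1/2) * h_bar * omega
= (9 + 0.5) * 1.055e-34 * 4.3752e+13
= 9.5 * 4.6158e-21
= 4.3850e-20 J
= 0.2737 eV

0.2737


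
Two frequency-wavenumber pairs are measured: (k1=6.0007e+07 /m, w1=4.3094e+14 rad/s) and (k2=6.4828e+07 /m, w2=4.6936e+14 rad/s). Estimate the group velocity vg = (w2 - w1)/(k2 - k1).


vg = (w2 - w1) / (k2 - k1)
= (4.6936e+14 - 4.3094e+14) / (6.4828e+07 - 6.0007e+07)
= 3.8420e+13 / 4.8210e+06
= 7.9693e+06 m/s

7.9693e+06


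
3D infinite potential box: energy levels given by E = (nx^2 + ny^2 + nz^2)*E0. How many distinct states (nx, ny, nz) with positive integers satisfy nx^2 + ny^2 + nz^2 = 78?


Enumerate all (nx, ny, nz) with nx^2 + ny^2 + nz^2 = 78:
(2,5,7)
(2,7,5)
(5,2,7)
(5,7,2)
(7,2,5)
(7,5,2)
Total degeneracy = 6

6


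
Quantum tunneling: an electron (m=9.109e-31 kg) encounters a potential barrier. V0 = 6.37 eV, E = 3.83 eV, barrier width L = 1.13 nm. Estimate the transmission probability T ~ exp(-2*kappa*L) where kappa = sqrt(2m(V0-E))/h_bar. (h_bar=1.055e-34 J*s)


V0 - E = 2.54 eV = 4.0691e-19 J
kappa = sqrt(2 * m * (V0-E)) / h_bar
= sqrt(2 * 9.109e-31 * 4.0691e-19) / 1.055e-34
= 8.1610e+09 /m
2*kappa*L = 2 * 8.1610e+09 * 1.13e-9
= 18.444
T = exp(-18.444) = 9.769784e-09

9.769784e-09


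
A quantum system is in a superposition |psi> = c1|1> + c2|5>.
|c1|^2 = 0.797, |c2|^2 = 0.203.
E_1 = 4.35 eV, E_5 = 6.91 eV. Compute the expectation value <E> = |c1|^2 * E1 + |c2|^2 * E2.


<E> = |c1|^2 * E1 + |c2|^2 * E2
= 0.797 * 4.35 + 0.203 * 6.91
= 3.4669 + 1.4027
= 4.8697 eV

4.8697


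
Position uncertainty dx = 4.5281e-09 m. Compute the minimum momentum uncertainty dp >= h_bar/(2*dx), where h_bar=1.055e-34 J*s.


dp = h_bar / (2 * dx)
= 1.055e-34 / (2 * 4.5281e-09)
= 1.055e-34 / 9.0562e-09
= 1.1649e-26 kg*m/s

1.1649e-26


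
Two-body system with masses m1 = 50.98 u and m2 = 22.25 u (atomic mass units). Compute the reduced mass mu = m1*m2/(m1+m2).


mu = m1 * m2 / (m1 + m2)
= 50.98 * 22.25 / (50.98 + 22.25)
= 1134.305 / 73.23
= 15.4896 u

15.4896


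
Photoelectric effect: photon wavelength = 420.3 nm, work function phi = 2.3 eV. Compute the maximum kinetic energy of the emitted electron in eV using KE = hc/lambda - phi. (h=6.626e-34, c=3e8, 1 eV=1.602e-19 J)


E_photon = hc / lambda
= (6.626e-34)(3e8) / (420.3e-9)
= 4.7295e-19 J
= 2.9522 eV
KE = E_photon - phi
= 2.9522 - 2.3
= 0.6522 eV

0.6522


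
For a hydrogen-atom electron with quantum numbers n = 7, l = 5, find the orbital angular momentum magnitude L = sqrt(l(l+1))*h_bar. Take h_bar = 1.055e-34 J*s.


L = sqrt(l*(l+1)) * h_bar
= sqrt(5 * 6) * 1.055e-34
= sqrt(30) * 1.055e-34
= 5.4772 * 1.055e-34
= 5.7785e-34 J*s

5.7785e-34


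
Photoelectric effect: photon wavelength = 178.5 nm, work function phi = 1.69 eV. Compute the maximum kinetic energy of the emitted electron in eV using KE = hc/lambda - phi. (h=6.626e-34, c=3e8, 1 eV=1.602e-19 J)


E_photon = hc / lambda
= (6.626e-34)(3e8) / (178.5e-9)
= 1.1136e-18 J
= 6.9514 eV
KE = E_photon - phi
= 6.9514 - 1.69
= 5.2614 eV

5.2614


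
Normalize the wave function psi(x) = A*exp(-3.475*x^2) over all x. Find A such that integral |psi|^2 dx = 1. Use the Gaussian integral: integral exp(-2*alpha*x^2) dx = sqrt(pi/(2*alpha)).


integral |psi|^2 dx = A^2 * sqrt(pi/(2*alpha)) = 1
A^2 = sqrt(2*alpha/pi)
= sqrt(2 * 3.475 / pi)
= 1.487365
A = sqrt(1.487365)
= 1.2196

1.2196


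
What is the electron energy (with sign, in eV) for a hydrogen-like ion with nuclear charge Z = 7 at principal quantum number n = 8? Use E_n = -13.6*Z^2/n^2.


E_n = -13.6 * Z^2 / n^2
= -13.6 * 7^2 / 8^2
= -13.6 * 49 / 64
= -10.4125 eV

-10.4125


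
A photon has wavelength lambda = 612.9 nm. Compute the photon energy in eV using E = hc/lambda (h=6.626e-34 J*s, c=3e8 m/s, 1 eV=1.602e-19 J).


E = hc / lambda
= (6.626e-34)(3e8) / (612.9e-9)
= 1.9878e-25 / 6.1290e-07
= 3.2433e-19 J
Converting to eV: 3.2433e-19 / 1.602e-19
= 2.0245 eV

2.0245


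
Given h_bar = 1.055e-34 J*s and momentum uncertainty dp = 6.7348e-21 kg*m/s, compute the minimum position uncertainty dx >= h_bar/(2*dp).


dx = h_bar / (2 * dp)
= 1.055e-34 / (2 * 6.7348e-21)
= 1.055e-34 / 1.3470e-20
= 7.8325e-15 m

7.8325e-15


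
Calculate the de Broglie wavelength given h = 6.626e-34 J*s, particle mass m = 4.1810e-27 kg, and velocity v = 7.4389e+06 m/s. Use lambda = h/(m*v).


lambda = h / (m * v)
= 6.626e-34 / (4.1810e-27 * 7.4389e+06)
= 6.626e-34 / 3.1102e-20
= 2.1304e-14 m

2.1304e-14


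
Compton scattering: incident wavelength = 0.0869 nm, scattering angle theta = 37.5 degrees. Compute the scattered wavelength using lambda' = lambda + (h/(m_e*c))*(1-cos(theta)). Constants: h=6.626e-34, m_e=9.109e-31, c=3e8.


Compton wavelength: h/(m_e*c) = 2.4247e-12 m
d_lambda = 2.4247e-12 * (1 - cos(37.5 deg))
= 2.4247e-12 * 0.206647
= 5.0106e-13 m = 0.000501 nm
lambda' = 0.0869 + 0.000501
= 0.087401 nm

0.087401


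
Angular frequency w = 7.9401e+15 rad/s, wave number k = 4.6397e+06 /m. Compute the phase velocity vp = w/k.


vp = w / k
= 7.9401e+15 / 4.6397e+06
= 1.7113e+09 m/s

1.7113e+09


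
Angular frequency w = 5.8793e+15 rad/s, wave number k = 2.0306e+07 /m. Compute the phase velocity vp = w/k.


vp = w / k
= 5.8793e+15 / 2.0306e+07
= 2.8954e+08 m/s

2.8954e+08


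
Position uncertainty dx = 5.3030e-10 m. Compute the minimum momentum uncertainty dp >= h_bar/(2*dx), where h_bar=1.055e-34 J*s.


dp = h_bar / (2 * dx)
= 1.055e-34 / (2 * 5.3030e-10)
= 1.055e-34 / 1.0606e-09
= 9.9472e-26 kg*m/s

9.9472e-26


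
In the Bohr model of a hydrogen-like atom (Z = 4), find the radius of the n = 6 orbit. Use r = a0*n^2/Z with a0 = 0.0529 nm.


r = a0 * n^2 / Z
= 0.0529 * 6^2 / 4
= 0.0529 * 36 / 4
= 0.4761 nm

0.4761


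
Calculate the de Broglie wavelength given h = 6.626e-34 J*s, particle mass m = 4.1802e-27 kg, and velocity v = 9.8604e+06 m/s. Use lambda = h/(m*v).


lambda = h / (m * v)
= 6.626e-34 / (4.1802e-27 * 9.8604e+06)
= 6.626e-34 / 4.1218e-20
= 1.6075e-14 m

1.6075e-14


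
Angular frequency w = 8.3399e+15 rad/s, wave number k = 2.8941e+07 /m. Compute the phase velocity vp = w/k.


vp = w / k
= 8.3399e+15 / 2.8941e+07
= 2.8817e+08 m/s

2.8817e+08


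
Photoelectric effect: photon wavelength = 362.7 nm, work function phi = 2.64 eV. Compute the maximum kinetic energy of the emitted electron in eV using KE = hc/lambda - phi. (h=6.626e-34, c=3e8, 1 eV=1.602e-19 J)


E_photon = hc / lambda
= (6.626e-34)(3e8) / (362.7e-9)
= 5.4806e-19 J
= 3.4211 eV
KE = E_photon - phi
= 3.4211 - 2.64
= 0.7811 eV

0.7811


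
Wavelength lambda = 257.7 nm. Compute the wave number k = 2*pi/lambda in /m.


k = 2 * pi / lambda
= 6.2832 / (257.7e-9)
= 6.2832 / 2.5770e-07
= 2.4382e+07 /m

2.4382e+07


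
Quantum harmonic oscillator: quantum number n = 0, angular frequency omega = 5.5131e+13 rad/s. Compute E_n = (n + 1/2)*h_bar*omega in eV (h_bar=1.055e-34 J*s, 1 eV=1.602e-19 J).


E = (n + 1/2) * h_bar * omega
= (0 + 0.5) * 1.055e-34 * 5.5131e+13
= 0.5 * 5.8163e-21
= 2.9082e-21 J
= 0.0182 eV

0.0182


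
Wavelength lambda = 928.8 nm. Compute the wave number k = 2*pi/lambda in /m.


k = 2 * pi / lambda
= 6.2832 / (928.8e-9)
= 6.2832 / 9.2880e-07
= 6.7648e+06 /m

6.7648e+06


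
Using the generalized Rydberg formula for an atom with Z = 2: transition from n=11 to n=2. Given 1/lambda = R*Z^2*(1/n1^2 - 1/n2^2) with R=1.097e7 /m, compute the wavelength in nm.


1/lambda = R * Z^2 * (1/n1^2 - 1/n2^2)
= 1.097e7 * 2^2 * (1/2^2 - 1/11^2)
= 1.097e7 * 4 * (0.25 - 0.008264)
= 1.0607e+07 /m
lambda = 1 / 1.0607e+07
= 94.2742 nm

94.2742


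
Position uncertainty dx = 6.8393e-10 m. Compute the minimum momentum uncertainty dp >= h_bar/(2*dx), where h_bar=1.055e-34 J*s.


dp = h_bar / (2 * dx)
= 1.055e-34 / (2 * 6.8393e-10)
= 1.055e-34 / 1.3679e-09
= 7.7128e-26 kg*m/s

7.7128e-26


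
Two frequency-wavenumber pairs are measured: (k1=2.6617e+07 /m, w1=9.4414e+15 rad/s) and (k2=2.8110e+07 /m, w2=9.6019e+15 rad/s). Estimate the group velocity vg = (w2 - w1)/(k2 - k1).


vg = (w2 - w1) / (k2 - k1)
= (9.6019e+15 - 9.4414e+15) / (2.8110e+07 - 2.6617e+07)
= 1.6050e+14 / 1.4930e+06
= 1.0750e+08 m/s

1.0750e+08


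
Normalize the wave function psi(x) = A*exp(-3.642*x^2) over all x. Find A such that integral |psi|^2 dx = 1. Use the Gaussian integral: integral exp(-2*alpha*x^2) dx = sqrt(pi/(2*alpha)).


integral |psi|^2 dx = A^2 * sqrt(pi/(2*alpha)) = 1
A^2 = sqrt(2*alpha/pi)
= sqrt(2 * 3.642 / pi)
= 1.522685
A = sqrt(1.522685)
= 1.234

1.234


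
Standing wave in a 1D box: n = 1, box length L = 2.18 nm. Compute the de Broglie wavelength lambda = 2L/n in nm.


lambda = 2L / n
= 2 * 2.18 / 1
= 4.36 / 1
= 4.36 nm

4.36


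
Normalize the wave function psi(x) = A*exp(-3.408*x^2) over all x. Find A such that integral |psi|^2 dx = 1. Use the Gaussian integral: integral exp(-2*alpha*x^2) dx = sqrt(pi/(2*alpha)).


integral |psi|^2 dx = A^2 * sqrt(pi/(2*alpha)) = 1
A^2 = sqrt(2*alpha/pi)
= sqrt(2 * 3.408 / pi)
= 1.472956
A = sqrt(1.472956)
= 1.2137

1.2137


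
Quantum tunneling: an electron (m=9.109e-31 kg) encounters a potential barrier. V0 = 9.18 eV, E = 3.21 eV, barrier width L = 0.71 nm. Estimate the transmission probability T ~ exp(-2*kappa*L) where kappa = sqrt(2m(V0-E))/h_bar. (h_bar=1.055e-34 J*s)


V0 - E = 5.97 eV = 9.5639e-19 J
kappa = sqrt(2 * m * (V0-E)) / h_bar
= sqrt(2 * 9.109e-31 * 9.5639e-19) / 1.055e-34
= 1.2512e+10 /m
2*kappa*L = 2 * 1.2512e+10 * 0.71e-9
= 17.7666
T = exp(-17.7666) = 1.923348e-08

1.923348e-08


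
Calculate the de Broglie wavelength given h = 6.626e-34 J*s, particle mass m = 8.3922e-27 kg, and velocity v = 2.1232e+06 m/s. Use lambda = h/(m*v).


lambda = h / (m * v)
= 6.626e-34 / (8.3922e-27 * 2.1232e+06)
= 6.626e-34 / 1.7818e-20
= 3.7186e-14 m

3.7186e-14


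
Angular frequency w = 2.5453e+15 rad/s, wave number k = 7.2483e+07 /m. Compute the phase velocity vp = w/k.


vp = w / k
= 2.5453e+15 / 7.2483e+07
= 3.5116e+07 m/s

3.5116e+07


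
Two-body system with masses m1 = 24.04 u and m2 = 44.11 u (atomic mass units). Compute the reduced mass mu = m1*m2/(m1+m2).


mu = m1 * m2 / (m1 + m2)
= 24.04 * 44.11 / (24.04 + 44.11)
= 1060.4044 / 68.15
= 15.5599 u

15.5599


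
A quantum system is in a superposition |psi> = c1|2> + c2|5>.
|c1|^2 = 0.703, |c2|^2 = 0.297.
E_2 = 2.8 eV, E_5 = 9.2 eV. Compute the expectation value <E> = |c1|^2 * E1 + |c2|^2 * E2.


<E> = |c1|^2 * E1 + |c2|^2 * E2
= 0.703 * 2.8 + 0.297 * 9.2
= 1.9684 + 2.7324
= 4.7008 eV

4.7008


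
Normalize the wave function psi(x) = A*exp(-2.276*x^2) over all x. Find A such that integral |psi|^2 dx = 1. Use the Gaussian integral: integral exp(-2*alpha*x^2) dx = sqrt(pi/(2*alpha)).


integral |psi|^2 dx = A^2 * sqrt(pi/(2*alpha)) = 1
A^2 = sqrt(2*alpha/pi)
= sqrt(2 * 2.276 / pi)
= 1.203722
A = sqrt(1.203722)
= 1.0971

1.0971


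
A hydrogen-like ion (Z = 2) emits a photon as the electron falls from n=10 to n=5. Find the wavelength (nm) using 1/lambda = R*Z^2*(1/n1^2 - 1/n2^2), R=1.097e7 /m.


1/lambda = R * Z^2 * (1/n1^2 - 1/n2^2)
= 1.097e7 * 2^2 * (1/5^2 - 1/10^2)
= 1.097e7 * 4 * (0.04 - 0.01)
= 1.3164e+06 /m
lambda = 1 / 1.3164e+06
= 759.6475 nm

759.6475


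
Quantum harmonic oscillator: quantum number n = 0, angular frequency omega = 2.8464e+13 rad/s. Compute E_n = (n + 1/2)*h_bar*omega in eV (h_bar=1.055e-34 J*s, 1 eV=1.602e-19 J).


E = (n + 1/2) * h_bar * omega
= (0 + 0.5) * 1.055e-34 * 2.8464e+13
= 0.5 * 3.0030e-21
= 1.5015e-21 J
= 0.0094 eV

0.0094


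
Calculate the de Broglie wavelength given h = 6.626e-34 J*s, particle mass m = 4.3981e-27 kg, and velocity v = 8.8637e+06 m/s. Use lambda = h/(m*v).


lambda = h / (m * v)
= 6.626e-34 / (4.3981e-27 * 8.8637e+06)
= 6.626e-34 / 3.8983e-20
= 1.6997e-14 m

1.6997e-14


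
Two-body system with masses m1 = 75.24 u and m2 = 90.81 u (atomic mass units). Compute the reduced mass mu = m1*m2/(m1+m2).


mu = m1 * m2 / (m1 + m2)
= 75.24 * 90.81 / (75.24 + 90.81)
= 6832.5444 / 166.05
= 41.1475 u

41.1475


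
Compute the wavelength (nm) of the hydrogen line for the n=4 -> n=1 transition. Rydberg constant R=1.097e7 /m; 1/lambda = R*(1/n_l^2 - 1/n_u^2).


1/lambda = R * (1/n_l^2 - 1/n_u^2)
= 1.097e7 * (1/1^2 - 1/4^2)
= 1.097e7 * (1.0 - 0.0625)
= 1.097e7 * 0.9375
= 1.0284e+07 /m
lambda = 1 / 1.0284e+07 = 97.2349 nm

97.2349
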